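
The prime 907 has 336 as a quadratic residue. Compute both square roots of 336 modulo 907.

Since 907 ≡ 3 (mod 4), a square root of 336 is 336^((907+1)/4) = 336^227 mod 907.
Repeated squaring: 336^2≡428, 336^4≡877, 336^8≡900, 336^16≡49, 336^32≡587, 336^64≡816, 336^128≡118 (mod 907).
336^227 = 336^(128+64+32+2+1) ≡ 673 (mod 907).
Check: 673² = 452929 ≡ 336 (mod 907). The two roots are 234 and 673.

234, 673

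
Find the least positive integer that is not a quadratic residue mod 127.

(2/127) = +1, so 2 is a residue.
(3/127) = −1, so 3 is the smallest positive non-residue mod 127.

3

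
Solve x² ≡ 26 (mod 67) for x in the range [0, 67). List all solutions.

Since 67 ≡ 3 (mod 4), a square root of 26 is 26^((67+1)/4) = 26^17 mod 67.
Repeated squaring: 26^2≡6, 26^4≡36, 26^8≡23, 26^16≡60 (mod 67).
26^17 = 26^(16+1) ≡ 19 (mod 67).
Check: 19² = 361 ≡ 26 (mod 67). The two roots are 19 and 48.

19, 48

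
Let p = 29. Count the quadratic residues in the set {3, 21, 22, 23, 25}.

3

(3/29) = -1 → non-residue.
(21/29) = -1 → non-residue.
(22/29) = +1 → QR.
(23/29) = +1 → QR.
(25/29) = +1 → QR.
Total quadratic residues among the 5: 3.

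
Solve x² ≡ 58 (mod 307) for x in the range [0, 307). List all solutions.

66, 241

Since 307 ≡ 3 (mod 4), a square root of 58 is 58^((307+1)/4) = 58^77 mod 307.
Repeated squaring: 58^2≡294, 58^4≡169, 58^8≡10, 58^16≡100, 58^32≡176, 58^64≡276 (mod 307).
58^77 = 58^(64+8+4+1) ≡ 66 (mod 307).
Check: 66² = 4356 ≡ 58 (mod 307). The two roots are 66 and 241.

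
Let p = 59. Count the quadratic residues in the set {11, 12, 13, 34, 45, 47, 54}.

2

(11/59) = -1 → non-residue.
(12/59) = +1 → QR.
(13/59) = -1 → non-residue.
(34/59) = -1 → non-residue.
(45/59) = +1 → QR.
(47/59) = -1 → non-residue.
(54/59) = -1 → non-residue.
Total quadratic residues among the 7: 2.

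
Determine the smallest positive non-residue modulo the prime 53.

2

(2/53) = −1, so 2 is the smallest positive non-residue mod 53.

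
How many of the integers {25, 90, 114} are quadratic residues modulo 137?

(25/137) = +1 → QR.
(90/137) = -1 → non-residue.
(114/137) = -1 → non-residue.
Total quadratic residues among the 3: 1.

1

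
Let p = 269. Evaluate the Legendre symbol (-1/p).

Euler's criterion: (-1/269) ≡ 268^134 (mod 269).
268^2 ≡ 1 (mod 269)
268^4 ≡ 1 (mod 269)
268^8 ≡ 1 (mod 269)
268^16 ≡ 1 (mod 269)
268^32 ≡ 1 (mod 269)
268^64 ≡ 1 (mod 269)
268^128 ≡ 1 (mod 269)
268^134 = 268^(128+4+2) ≡ 1 (mod 269).
Result is 1, so (-1/269) = 1.

1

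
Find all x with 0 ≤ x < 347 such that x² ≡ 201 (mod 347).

44, 303

Since 347 ≡ 3 (mod 4), a square root of 201 is 201^((347+1)/4) = 201^87 mod 347.
Repeated squaring: 201^2≡149, 201^4≡340, 201^8≡49, 201^16≡319, 201^32≡90, 201^64≡119 (mod 347).
201^87 = 201^(64+16+4+2+1) ≡ 44 (mod 347).
Check: 44² = 1936 ≡ 201 (mod 347). The two roots are 44 and 303.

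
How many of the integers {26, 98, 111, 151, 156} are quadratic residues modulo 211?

(26/211) = -1 → non-residue.
(98/211) = -1 → non-residue.
(111/211) = -1 → non-residue.
(151/211) = +1 → QR.
(156/211) = -1 → non-residue.
Total quadratic residues among the 5: 1.

1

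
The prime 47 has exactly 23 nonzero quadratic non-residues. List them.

Square k = 1,…,23 (k and 47−k give the same square):
1²=1, 2²=4, 3²=9, 4²=16, 5²=25, 6²=36, 7²≡2, 8²≡17, 9²≡34, 10²≡6, 11²≡27, 12²≡3, 13²≡28, 14²≡8, 15²≡37, 16²≡21, 17²≡7, 18²≡42, 19²≡32, 20²≡24, 21²≡18, 22²≡14, 23²≡12 (mod 47).
The residues are {1, 2, 3, 4, 6, 7, 8, 9, 12, 14, 16, 17, 18, 21, 24, 25, 27, 28, 32, 34, 36, 37, 42}; the non-residues are the remaining 23 nonzero classes.

5 10 11 13 15 19 20 22 23 26 29 30 31 33 35 38 39 40 41 43 44 45 46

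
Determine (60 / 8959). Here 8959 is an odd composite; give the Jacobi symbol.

Pull out 2^2: since 8959 ≡ 7 (mod 8), (2/8959) = +1, so (2/8959)^2 = +1.
Reciprocity: 15 ≡ 3 and 8959 ≡ 3 (mod 4), so (15/8959) = −(8959/15).
Reduce top mod 15: now compute (4/15).
Pull out 2^2: since 15 ≡ 7 (mod 8), (2/15) = +1, so (2/15)^2 = +1.
Reached (1/15) = 1. Collecting the sign flips along the way, the symbol is -1.

-1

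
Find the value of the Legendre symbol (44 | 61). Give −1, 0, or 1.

-1

Euler's criterion: (44/61) ≡ 44^30 (mod 61).
44^2 ≡ 45 (mod 61)
44^4 ≡ 12 (mod 61)
44^8 ≡ 22 (mod 61)
44^16 ≡ 57 (mod 61)
44^30 = 44^(16+8+4+2) ≡ 60 (mod 61).
Result is 60 ≡ −1, so (44/61) = −1.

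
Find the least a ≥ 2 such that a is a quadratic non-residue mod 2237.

(2/2237) = −1, so 2 is the smallest positive non-residue mod 2237.

2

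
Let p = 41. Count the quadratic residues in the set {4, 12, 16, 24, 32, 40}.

4

(4/41) = +1 → QR.
(12/41) = -1 → non-residue.
(16/41) = +1 → QR.
(24/41) = -1 → non-residue.
(32/41) = +1 → QR.
(40/41) = +1 → QR.
Total quadratic residues among the 6: 4.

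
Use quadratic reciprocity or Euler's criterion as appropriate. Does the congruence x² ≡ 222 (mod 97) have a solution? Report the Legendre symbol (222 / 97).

-1

First reduce: 222 ≡ 28 (mod 97).
Pull out 2^2: since 97 ≡ 1 (mod 8), (2/97) = +1, so (2/97)^2 = +1.
Reciprocity: 7 ≡ 3 and 97 ≡ 1 (mod 4), so (7/97) = +(97/7).
Reduce top mod 7: now compute (6/7).
Pull out 2: since 7 ≡ 7 (mod 8), (2/7) = +1.
Reciprocity: 3 ≡ 3 and 7 ≡ 3 (mod 4), so (3/7) = −(7/3).
Reduce top mod 3: now compute (1/3).
Reached (1/3) = 1. Collecting the sign flips along the way, the symbol is -1.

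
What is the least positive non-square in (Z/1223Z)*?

5

(2/1223) = +1, so 2 is a residue.
(3/1223) = +1, so 3 is a residue.
(4/1223) = +1, so 4 is a residue.
(5/1223) = −1, so 5 is the smallest positive non-residue mod 1223.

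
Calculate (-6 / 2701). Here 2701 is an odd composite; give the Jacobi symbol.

First reduce: -6 ≡ 2695 (mod 2701).
Reciprocity: 2695 ≡ 3 and 2701 ≡ 1 (mod 4), so (2695/2701) = +(2701/2695).
Reduce top mod 2695: now compute (6/2695).
Pull out 2: since 2695 ≡ 7 (mod 8), (2/2695) = +1.
Reciprocity: 3 ≡ 3 and 2695 ≡ 3 (mod 4), so (3/2695) = −(2695/3).
Reduce top mod 3: now compute (1/3).
Reached (1/3) = 1. Collecting the sign flips along the way, the symbol is -1.

-1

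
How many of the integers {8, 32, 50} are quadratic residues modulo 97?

(8/97) = +1 → QR.
(32/97) = +1 → QR.
(50/97) = +1 → QR.
Total quadratic residues among the 3: 3.

3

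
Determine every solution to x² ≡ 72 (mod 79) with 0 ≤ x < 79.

25, 54

Since 79 ≡ 3 (mod 4), a square root of 72 is 72^((79+1)/4) = 72^20 mod 79.
Repeated squaring: 72^2≡49, 72^4≡31, 72^8≡13, 72^16≡11 (mod 79).
72^20 = 72^(16+4) ≡ 25 (mod 79).
Check: 25² = 625 ≡ 72 (mod 79). The two roots are 25 and 54.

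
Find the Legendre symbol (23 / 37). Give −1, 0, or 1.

-1

Reciprocity: 23 ≡ 3 and 37 ≡ 1 (mod 4), so (23/37) = +(37/23).
Reduce top mod 23: now compute (14/23).
Pull out 2: since 23 ≡ 7 (mod 8), (2/23) = +1.
Reciprocity: 7 ≡ 3 and 23 ≡ 3 (mod 4), so (7/23) = −(23/7).
Reduce top mod 7: now compute (2/7).
Pull out 2: since 7 ≡ 7 (mod 8), (2/7) = +1.
Reached (1/7) = 1. Collecting the sign flips along the way, the symbol is -1.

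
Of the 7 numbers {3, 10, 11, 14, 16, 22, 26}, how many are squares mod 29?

(3/29) = -1 → non-residue.
(10/29) = -1 → non-residue.
(11/29) = -1 → non-residue.
(14/29) = -1 → non-residue.
(16/29) = +1 → QR.
(22/29) = +1 → QR.
(26/29) = -1 → non-residue.
Total quadratic residues among the 7: 2.

2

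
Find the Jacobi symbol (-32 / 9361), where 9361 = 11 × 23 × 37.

First reduce: -32 ≡ 9329 (mod 9361).
Reciprocity: 9329 ≡ 1 and 9361 ≡ 1 (mod 4), so (9329/9361) = +(9361/9329).
Reduce top mod 9329: now compute (32/9329).
Pull out 2^5: since 9329 ≡ 1 (mod 8), (2/9329) = +1, so (2/9329)^5 = +1.
Reached (1/9329) = 1. Collecting the sign flips along the way, the symbol is +1.

1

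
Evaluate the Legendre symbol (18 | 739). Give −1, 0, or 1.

-1

Euler's criterion: (18/739) ≡ 18^369 (mod 739).
18^2 ≡ 324 (mod 739)
18^4 ≡ 38 (mod 739)
18^8 ≡ 705 (mod 739)
18^16 ≡ 417 (mod 739)
18^32 ≡ 224 (mod 739)
18^64 ≡ 663 (mod 739)
18^128 ≡ 603 (mod 739)
18^256 ≡ 21 (mod 739)
18^369 = 18^(256+64+32+16+1) ≡ 738 (mod 739).
Result is 738 ≡ −1, so (18/739) = −1.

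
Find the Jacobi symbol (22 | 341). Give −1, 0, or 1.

0

Pull out 2: since 341 ≡ 5 (mod 8), (2/341) = -1.
Reciprocity: 11 ≡ 3 and 341 ≡ 1 (mod 4), so (11/341) = +(341/11).
Reduce top mod 11: now compute (0/11).
Top reduces to 0: gcd > 1, so the symbol is 0.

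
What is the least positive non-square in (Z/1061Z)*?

(2/1061) = −1, so 2 is the smallest positive non-residue mod 1061.

2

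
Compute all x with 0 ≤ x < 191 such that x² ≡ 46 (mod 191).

Since 191 ≡ 3 (mod 4), a square root of 46 is 46^((191+1)/4) = 46^48 mod 191.
Repeated squaring: 46^2≡15, 46^4≡34, 46^8≡10, 46^16≡100, 46^32≡68 (mod 191).
46^48 = 46^(32+16) ≡ 115 (mod 191).
Check: 115² = 13225 ≡ 46 (mod 191). The two roots are 76 and 115.

76, 115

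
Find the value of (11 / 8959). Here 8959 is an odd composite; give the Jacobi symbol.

Reciprocity: 11 ≡ 3 and 8959 ≡ 3 (mod 4), so (11/8959) = −(8959/11).
Reduce top mod 11: now compute (5/11).
Reciprocity: 5 ≡ 1 and 11 ≡ 3 (mod 4), so (5/11) = +(11/5).
Reduce top mod 5: now compute (1/5).
Reached (1/5) = 1. Collecting the sign flips along the way, the symbol is -1.

-1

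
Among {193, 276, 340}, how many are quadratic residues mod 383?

2

(193/383) = +1 → QR.
(276/383) = +1 → QR.
(340/383) = -1 → non-residue.
Total quadratic residues among the 3: 2.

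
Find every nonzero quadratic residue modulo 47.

Square k = 1,…,23 (k and 47−k give the same square):
1²=1, 2²=4, 3²=9, 4²=16, 5²=25, 6²=36, 7²≡2, 8²≡17, 9²≡34, 10²≡6, 11²≡27, 12²≡3, 13²≡28, 14²≡8, 15²≡37, 16²≡21, 17²≡7, 18²≡42, 19²≡32, 20²≡24, 21²≡18, 22²≡14, 23²≡12 (mod 47).
So the quadratic residues mod 47 are {1, 2, 3, 4, 6, 7, 8, 9, 12, 14, 16, 17, 18, 21, 24, 25, 27, 28, 32, 34, 36, 37, 42}.

1, 2, 3, 4, 6, 7, 8, 9, 12, 14, 16, 17, 18, 21, 24, 25, 27, 28, 32, 34, 36, 37, 42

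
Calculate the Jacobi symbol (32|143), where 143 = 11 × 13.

1

Pull out 2^5: since 143 ≡ 7 (mod 8), (2/143) = +1, so (2/143)^5 = +1.
Reached (1/143) = 1. Collecting the sign flips along the way, the symbol is +1.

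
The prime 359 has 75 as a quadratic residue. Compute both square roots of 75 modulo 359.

Since 359 ≡ 3 (mod 4), a square root of 75 is 75^((359+1)/4) = 75^90 mod 359.
Repeated squaring: 75^2≡240, 75^4≡160, 75^8≡111, 75^16≡115, 75^32≡301, 75^64≡133 (mod 359).
75^90 = 75^(64+16+8+2) ≡ 262 (mod 359).
Check: 262² = 68644 ≡ 75 (mod 359). The two roots are 97 and 262.

97, 262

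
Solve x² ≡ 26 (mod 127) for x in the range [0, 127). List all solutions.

36, 91

Since 127 ≡ 3 (mod 4), a square root of 26 is 26^((127+1)/4) = 26^32 mod 127.
Repeated squaring: 26^2≡41, 26^4≡30, 26^8≡11, 26^16≡121, 26^32≡36 (mod 127).
26^32 = 26^(32) ≡ 36 (mod 127).
Check: 36² = 1296 ≡ 26 (mod 127). The two roots are 36 and 91.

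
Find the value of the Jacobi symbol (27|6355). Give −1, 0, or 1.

-1

Reciprocity: 27 ≡ 3 and 6355 ≡ 3 (mod 4), so (27/6355) = −(6355/27).
Reduce top mod 27: now compute (10/27).
Pull out 2: since 27 ≡ 3 (mod 8), (2/27) = -1.
Reciprocity: 5 ≡ 1 and 27 ≡ 3 (mod 4), so (5/27) = +(27/5).
Reduce top mod 5: now compute (2/5).
Pull out 2: since 5 ≡ 5 (mod 8), (2/5) = -1.
Reached (1/5) = 1. Collecting the sign flips along the way, the symbol is -1.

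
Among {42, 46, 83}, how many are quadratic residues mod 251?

1

(42/251) = -1 → non-residue.
(46/251) = -1 → non-residue.
(83/251) = +1 → QR.
Total quadratic residues among the 3: 1.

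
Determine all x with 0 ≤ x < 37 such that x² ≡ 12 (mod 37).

7, 30

37 ≡ 1 (mod 4), so we find a root by search.
Trying successive values, 7² = 49 ≡ 12 (mod 37). The other root is 37 − 7 = 30.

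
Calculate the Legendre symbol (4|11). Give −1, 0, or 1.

Pull out 2^2: since 11 ≡ 3 (mod 8), (2/11) = -1, so (2/11)^2 = +1.
Reached (1/11) = 1. Collecting the sign flips along the way, the symbol is +1.

1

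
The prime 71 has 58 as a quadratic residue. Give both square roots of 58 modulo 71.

22, 49

Since 71 ≡ 3 (mod 4), a square root of 58 is 58^((71+1)/4) = 58^18 mod 71.
Repeated squaring: 58^2≡27, 58^4≡19, 58^8≡6, 58^16≡36 (mod 71).
58^18 = 58^(16+2) ≡ 49 (mod 71).
Check: 49² = 2401 ≡ 58 (mod 71). The two roots are 22 and 49.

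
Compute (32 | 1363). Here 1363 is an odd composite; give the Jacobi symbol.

Pull out 2^5: since 1363 ≡ 3 (mod 8), (2/1363) = -1, so (2/1363)^5 = -1.
Reached (1/1363) = 1. Collecting the sign flips along the way, the symbol is -1.

-1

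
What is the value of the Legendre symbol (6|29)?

Pull out 2: since 29 ≡ 5 (mod 8), (2/29) = -1.
Reciprocity: 3 ≡ 3 and 29 ≡ 1 (mod 4), so (3/29) = +(29/3).
Reduce top mod 3: now compute (2/3).
Pull out 2: since 3 ≡ 3 (mod 8), (2/3) = -1.
Reached (1/3) = 1. Collecting the sign flips along the way, the symbol is +1.

1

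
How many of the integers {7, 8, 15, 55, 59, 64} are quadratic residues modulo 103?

(7/103) = +1 → QR.
(8/103) = +1 → QR.
(15/103) = +1 → QR.
(55/103) = +1 → QR.
(59/103) = +1 → QR.
(64/103) = +1 → QR.
Total quadratic residues among the 6: 6.

6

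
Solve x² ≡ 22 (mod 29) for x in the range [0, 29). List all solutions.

14, 15

29 ≡ 1 (mod 4), so we find a root by search.
Trying successive values, 14² = 196 ≡ 22 (mod 29). The other root is 29 − 14 = 15.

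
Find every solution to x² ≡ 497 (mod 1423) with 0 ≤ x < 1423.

109, 1314

Since 1423 ≡ 3 (mod 4), a square root of 497 is 497^((1423+1)/4) = 497^356 mod 1423.
Repeated squaring: 497^2≡830, 497^4≡168, 497^8≡1187, 497^16≡199, 497^32≡1180, 497^64≡706, 497^128≡386, 497^256≡1004 (mod 1423).
497^356 = 497^(256+64+32+4) ≡ 1314 (mod 1423).
Check: 1314² = 1726596 ≡ 497 (mod 1423). The two roots are 109 and 1314.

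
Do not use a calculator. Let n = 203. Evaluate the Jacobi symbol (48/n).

Pull out 2^4: since 203 ≡ 3 (mod 8), (2/203) = -1, so (2/203)^4 = +1.
Reciprocity: 3 ≡ 3 and 203 ≡ 3 (mod 4), so (3/203) = −(203/3).
Reduce top mod 3: now compute (2/3).
Pull out 2: since 3 ≡ 3 (mod 8), (2/3) = -1.
Reached (1/3) = 1. Collecting the sign flips along the way, the symbol is +1.

1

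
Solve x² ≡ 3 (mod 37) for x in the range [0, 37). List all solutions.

15, 22

37 ≡ 1 (mod 4), so we find a root by search.
Trying successive values, 15² = 225 ≡ 3 (mod 37). The other root is 37 − 15 = 22.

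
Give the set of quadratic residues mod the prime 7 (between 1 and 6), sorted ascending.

1, 2, 4

Square k = 1,…,3 (k and 7−k give the same square):
1²=1, 2²=4, 3²≡2 (mod 7).
So the quadratic residues mod 7 are {1, 2, 4}.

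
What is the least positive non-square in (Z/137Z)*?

(2/137) = +1, so 2 is a residue.
(3/137) = −1, so 3 is the smallest positive non-residue mod 137.

3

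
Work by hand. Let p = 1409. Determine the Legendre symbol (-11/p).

First reduce: -11 ≡ 1398 (mod 1409).
Pull out 2: since 1409 ≡ 1 (mod 8), (2/1409) = +1.
Reciprocity: 699 ≡ 3 and 1409 ≡ 1 (mod 4), so (699/1409) = +(1409/699).
Reduce top mod 699: now compute (11/699).
Reciprocity: 11 ≡ 3 and 699 ≡ 3 (mod 4), so (11/699) = −(699/11).
Reduce top mod 11: now compute (6/11).
Pull out 2: since 11 ≡ 3 (mod 8), (2/11) = -1.
Reciprocity: 3 ≡ 3 and 11 ≡ 3 (mod 4), so (3/11) = −(11/3).
Reduce top mod 3: now compute (2/3).
Pull out 2: since 3 ≡ 3 (mod 8), (2/3) = -1.
Reached (1/3) = 1. Collecting the sign flips along the way, the symbol is +1.

1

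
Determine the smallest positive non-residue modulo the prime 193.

5

(2/193) = +1, so 2 is a residue.
(3/193) = +1, so 3 is a residue.
(4/193) = +1, so 4 is a residue.
(5/193) = −1, so 5 is the smallest positive non-residue mod 193.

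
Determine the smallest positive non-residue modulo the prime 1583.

(2/1583) = +1, so 2 is a residue.
(3/1583) = +1, so 3 is a residue.
(4/1583) = +1, so 4 is a residue.
(5/1583) = −1, so 5 is the smallest positive non-residue mod 1583.

5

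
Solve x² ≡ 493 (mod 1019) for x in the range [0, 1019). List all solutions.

Since 1019 ≡ 3 (mod 4), a square root of 493 is 493^((1019+1)/4) = 493^255 mod 1019.
Repeated squaring: 493^2≡527, 493^4≡561, 493^8≡869, 493^16≡82, 493^32≡610, 493^64≡165, 493^128≡731 (mod 1019).
493^255 = 493^(128+64+32+16+8+4+2+1) ≡ 346 (mod 1019).
Check: 346² = 119716 ≡ 493 (mod 1019). The two roots are 346 and 673.

346, 673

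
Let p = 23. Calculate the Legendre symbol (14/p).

Euler's criterion: (14/23) ≡ 14^11 (mod 23).
14^2 ≡ 12 (mod 23)
14^4 ≡ 6 (mod 23)
14^8 ≡ 13 (mod 23)
14^11 = 14^(8+2+1) ≡ 22 (mod 23).
Result is 22 ≡ −1, so (14/23) = −1.

-1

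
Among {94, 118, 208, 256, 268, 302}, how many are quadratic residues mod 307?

4

(94/307) = +1 → QR.
(118/307) = +1 → QR.
(208/307) = -1 → non-residue.
(256/307) = +1 → QR.
(268/307) = -1 → non-residue.
(302/307) = +1 → QR.
Total quadratic residues among the 6: 4.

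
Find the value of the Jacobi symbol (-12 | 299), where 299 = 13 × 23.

-1

First reduce: -12 ≡ 287 (mod 299).
Reciprocity: 287 ≡ 3 and 299 ≡ 3 (mod 4), so (287/299) = −(299/287).
Reduce top mod 287: now compute (12/287).
Pull out 2^2: since 287 ≡ 7 (mod 8), (2/287) = +1, so (2/287)^2 = +1.
Reciprocity: 3 ≡ 3 and 287 ≡ 3 (mod 4), so (3/287) = −(287/3).
Reduce top mod 3: now compute (2/3).
Pull out 2: since 3 ≡ 3 (mod 8), (2/3) = -1.
Reached (1/3) = 1. Collecting the sign flips along the way, the symbol is -1.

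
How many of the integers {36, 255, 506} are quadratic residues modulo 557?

(36/557) = +1 → QR.
(255/557) = +1 → QR.
(506/557) = -1 → non-residue.
Total quadratic residues among the 3: 2.

2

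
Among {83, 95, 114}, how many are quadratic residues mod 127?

(83/127) = -1 → non-residue.
(95/127) = -1 → non-residue.
(114/127) = -1 → non-residue.
Total quadratic residues among the 3: 0.

0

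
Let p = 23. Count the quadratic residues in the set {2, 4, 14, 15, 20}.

2

(2/23) = +1 → QR.
(4/23) = +1 → QR.
(14/23) = -1 → non-residue.
(15/23) = -1 → non-residue.
(20/23) = -1 → non-residue.
Total quadratic residues among the 5: 2.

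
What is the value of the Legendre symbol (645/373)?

1

Euler's criterion: (645/373) ≡ 272^186 (mod 373).
272^2 ≡ 130 (mod 373)
272^4 ≡ 115 (mod 373)
272^8 ≡ 170 (mod 373)
272^16 ≡ 179 (mod 373)
272^32 ≡ 336 (mod 373)
272^64 ≡ 250 (mod 373)
272^128 ≡ 209 (mod 373)
272^186 = 272^(128+32+16+8+2) ≡ 1 (mod 373).
Result is 1, so (645/373) = 1.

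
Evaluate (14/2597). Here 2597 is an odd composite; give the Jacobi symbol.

0

Pull out 2: since 2597 ≡ 5 (mod 8), (2/2597) = -1.
Reciprocity: 7 ≡ 3 and 2597 ≡ 1 (mod 4), so (7/2597) = +(2597/7).
Reduce top mod 7: now compute (0/7).
Top reduces to 0: gcd > 1, so the symbol is 0.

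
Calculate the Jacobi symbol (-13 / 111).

1

First reduce: -13 ≡ 98 (mod 111).
Pull out 2: since 111 ≡ 7 (mod 8), (2/111) = +1.
Reciprocity: 49 ≡ 1 and 111 ≡ 3 (mod 4), so (49/111) = +(111/49).
Reduce top mod 49: now compute (13/49).
Reciprocity: 13 ≡ 1 and 49 ≡ 1 (mod 4), so (13/49) = +(49/13).
Reduce top mod 13: now compute (10/13).
Pull out 2: since 13 ≡ 5 (mod 8), (2/13) = -1.
Reciprocity: 5 ≡ 1 and 13 ≡ 1 (mod 4), so (5/13) = +(13/5).
Reduce top mod 5: now compute (3/5).
Reciprocity: 3 ≡ 3 and 5 ≡ 1 (mod 4), so (3/5) = +(5/3).
Reduce top mod 3: now compute (2/3).
Pull out 2: since 3 ≡ 3 (mod 8), (2/3) = -1.
Reached (1/3) = 1. Collecting the sign flips along the way, the symbol is +1.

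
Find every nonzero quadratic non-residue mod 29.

2,3,8,10,11,12,14,15,17,18,19,21,26,27

Square k = 1,…,14 (k and 29−k give the same square):
1²=1, 2²=4, 3²=9, 4²=16, 5²=25, 6²≡7, 7²≡20, 8²≡6, 9²≡23, 10²≡13, 11²≡5, 12²≡28, 13²≡24, 14²≡22 (mod 29).
The residues are {1, 4, 5, 6, 7, 9, 13, 16, 20, 22, 23, 24, 25, 28}; the non-residues are the remaining 14 nonzero classes.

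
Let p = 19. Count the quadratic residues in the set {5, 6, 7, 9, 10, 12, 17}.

5

(5/19) = +1 → QR.
(6/19) = +1 → QR.
(7/19) = +1 → QR.
(9/19) = +1 → QR.
(10/19) = -1 → non-residue.
(12/19) = -1 → non-residue.
(17/19) = +1 → QR.
Total quadratic residues among the 7: 5.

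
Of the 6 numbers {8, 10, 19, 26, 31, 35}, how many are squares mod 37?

2

(8/37) = -1 → non-residue.
(10/37) = +1 → QR.
(19/37) = -1 → non-residue.
(26/37) = +1 → QR.
(31/37) = -1 → non-residue.
(35/37) = -1 → non-residue.
Total quadratic residues among the 6: 2.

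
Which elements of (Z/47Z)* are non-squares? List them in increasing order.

Square k = 1,…,23 (k and 47−k give the same square):
1²=1, 2²=4, 3²=9, 4²=16, 5²=25, 6²=36, 7²≡2, 8²≡17, 9²≡34, 10²≡6, 11²≡27, 12²≡3, 13²≡28, 14²≡8, 15²≡37, 16²≡21, 17²≡7, 18²≡42, 19²≡32, 20²≡24, 21²≡18, 22²≡14, 23²≡12 (mod 47).
The residues are {1, 2, 3, 4, 6, 7, 8, 9, 12, 14, 16, 17, 18, 21, 24, 25, 27, 28, 32, 34, 36, 37, 42}; the non-residues are the remaining 23 nonzero classes.

5,10,11,13,15,19,20,22,23,26,29,30,31,33,35,38,39,40,41,43,44,45,46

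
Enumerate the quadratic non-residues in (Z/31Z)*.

Square k = 1,…,15 (k and 31−k give the same square):
1²=1, 2²=4, 3²=9, 4²=16, 5²=25, 6²≡5, 7²≡18, 8²≡2, 9²≡19, 10²≡7, 11²≡28, 12²≡20, 13²≡14, 14²≡10, 15²≡8 (mod 31).
The residues are {1, 2, 4, 5, 7, 8, 9, 10, 14, 16, 18, 19, 20, 25, 28}; the non-residues are the remaining 15 nonzero classes.

3,6,11,12,13,15,17,21,22,23,24,26,27,29,30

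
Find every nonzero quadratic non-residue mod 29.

2,3,8,10,11,12,14,15,17,18,19,21,26,27

Square k = 1,…,14 (k and 29−k give the same square):
1²=1, 2²=4, 3²=9, 4²=16, 5²=25, 6²≡7, 7²≡20, 8²≡6, 9²≡23, 10²≡13, 11²≡5, 12²≡28, 13²≡24, 14²≡22 (mod 29).
The residues are {1, 4, 5, 6, 7, 9, 13, 16, 20, 22, 23, 24, 25, 28}; the non-residues are the remaining 14 nonzero classes.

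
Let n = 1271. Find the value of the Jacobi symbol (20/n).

Pull out 2^2: since 1271 ≡ 7 (mod 8), (2/1271) = +1, so (2/1271)^2 = +1.
Reciprocity: 5 ≡ 1 and 1271 ≡ 3 (mod 4), so (5/1271) = +(1271/5).
Reduce top mod 5: now compute (1/5).
Reached (1/5) = 1. Collecting the sign flips along the way, the symbol is +1.

1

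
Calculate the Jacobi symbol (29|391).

-1

Reciprocity: 29 ≡ 1 and 391 ≡ 3 (mod 4), so (29/391) = +(391/29).
Reduce top mod 29: now compute (14/29).
Pull out 2: since 29 ≡ 5 (mod 8), (2/29) = -1.
Reciprocity: 7 ≡ 3 and 29 ≡ 1 (mod 4), so (7/29) = +(29/7).
Reduce top mod 7: now compute (1/7).
Reached (1/7) = 1. Collecting the sign flips along the way, the symbol is -1.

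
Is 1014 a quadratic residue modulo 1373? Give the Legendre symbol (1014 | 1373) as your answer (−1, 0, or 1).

1

Pull out 2: since 1373 ≡ 5 (mod 8), (2/1373) = -1.
Reciprocity: 507 ≡ 3 and 1373 ≡ 1 (mod 4), so (507/1373) = +(1373/507).
Reduce top mod 507: now compute (359/507).
Reciprocity: 359 ≡ 3 and 507 ≡ 3 (mod 4), so (359/507) = −(507/359).
Reduce top mod 359: now compute (148/359).
Pull out 2^2: since 359 ≡ 7 (mod 8), (2/359) = +1, so (2/359)^2 = +1.
Reciprocity: 37 ≡ 1 and 359 ≡ 3 (mod 4), so (37/359) = +(359/37).
Reduce top mod 37: now compute (26/37).
Pull out 2: since 37 ≡ 5 (mod 8), (2/37) = -1.
Reciprocity: 13 ≡ 1 and 37 ≡ 1 (mod 4), so (13/37) = +(37/13).
Reduce top mod 13: now compute (11/13).
Reciprocity: 11 ≡ 3 and 13 ≡ 1 (mod 4), so (11/13) = +(13/11).
Reduce top mod 11: now compute (2/11).
Pull out 2: since 11 ≡ 3 (mod 8), (2/11) = -1.
Reached (1/11) = 1. Collecting the sign flips along the way, the symbol is +1.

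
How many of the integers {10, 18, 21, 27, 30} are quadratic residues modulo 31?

(10/31) = +1 → QR.
(18/31) = +1 → QR.
(21/31) = -1 → non-residue.
(27/31) = -1 → non-residue.
(30/31) = -1 → non-residue.
Total quadratic residues among the 5: 2.

2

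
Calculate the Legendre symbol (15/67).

Reciprocity: 15 ≡ 3 and 67 ≡ 3 (mod 4), so (15/67) = −(67/15).
Reduce top mod 15: now compute (7/15).
Reciprocity: 7 ≡ 3 and 15 ≡ 3 (mod 4), so (7/15) = −(15/7).
Reduce top mod 7: now compute (1/7).
Reached (1/7) = 1. Collecting the sign flips along the way, the symbol is +1.

1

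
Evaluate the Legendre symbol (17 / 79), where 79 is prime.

-1

Reciprocity: 17 ≡ 1 and 79 ≡ 3 (mod 4), so (17/79) = +(79/17).
Reduce top mod 17: now compute (11/17).
Reciprocity: 11 ≡ 3 and 17 ≡ 1 (mod 4), so (11/17) = +(17/11).
Reduce top mod 11: now compute (6/11).
Pull out 2: since 11 ≡ 3 (mod 8), (2/11) = -1.
Reciprocity: 3 ≡ 3 and 11 ≡ 3 (mod 4), so (3/11) = −(11/3).
Reduce top mod 3: now compute (2/3).
Pull out 2: since 3 ≡ 3 (mod 8), (2/3) = -1.
Reached (1/3) = 1. Collecting the sign flips along the way, the symbol is -1.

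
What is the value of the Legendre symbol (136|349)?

-1

Euler's criterion: (136/349) ≡ 136^174 (mod 349).
136^2 ≡ 348 (mod 349)
136^4 ≡ 1 (mod 349)
136^8 ≡ 1 (mod 349)
136^16 ≡ 1 (mod 349)
136^32 ≡ 1 (mod 349)
136^64 ≡ 1 (mod 349)
136^128 ≡ 1 (mod 349)
136^174 = 136^(128+32+8+4+2) ≡ 348 (mod 349).
Result is 348 ≡ −1, so (136/349) = −1.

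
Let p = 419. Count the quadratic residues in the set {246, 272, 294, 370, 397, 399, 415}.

(246/419) = -1 → non-residue.
(272/419) = -1 → non-residue.
(294/419) = -1 → non-residue.
(370/419) = -1 → non-residue.
(397/419) = -1 → non-residue.
(399/419) = -1 → non-residue.
(415/419) = -1 → non-residue.
Total quadratic residues among the 7: 0.

0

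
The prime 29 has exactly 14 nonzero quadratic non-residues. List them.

Square k = 1,…,14 (k and 29−k give the same square):
1²=1, 2²=4, 3²=9, 4²=16, 5²=25, 6²≡7, 7²≡20, 8²≡6, 9²≡23, 10²≡13, 11²≡5, 12²≡28, 13²≡24, 14²≡22 (mod 29).
The residues are {1, 4, 5, 6, 7, 9, 13, 16, 20, 22, 23, 24, 25, 28}; the non-residues are the remaining 14 nonzero classes.

2, 3, 8, 10, 11, 12, 14, 15, 17, 18, 19, 21, 26, 27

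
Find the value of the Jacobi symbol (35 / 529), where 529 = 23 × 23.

Reciprocity: 35 ≡ 3 and 529 ≡ 1 (mod 4), so (35/529) = +(529/35).
Reduce top mod 35: now compute (4/35).
Pull out 2^2: since 35 ≡ 3 (mod 8), (2/35) = -1, so (2/35)^2 = +1.
Reached (1/35) = 1. Collecting the sign flips along the way, the symbol is +1.

1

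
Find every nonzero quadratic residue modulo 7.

Square k = 1,…,3 (k and 7−k give the same square):
1²=1, 2²=4, 3²≡2 (mod 7).
So the quadratic residues mod 7 are {1, 2, 4}.

1, 2, 4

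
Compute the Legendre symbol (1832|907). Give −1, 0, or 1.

-1

First reduce: 1832 ≡ 18 (mod 907).
Pull out 2: since 907 ≡ 3 (mod 8), (2/907) = -1.
Reciprocity: 9 ≡ 1 and 907 ≡ 3 (mod 4), so (9/907) = +(907/9).
Reduce top mod 9: now compute (7/9).
Reciprocity: 7 ≡ 3 and 9 ≡ 1 (mod 4), so (7/9) = +(9/7).
Reduce top mod 7: now compute (2/7).
Pull out 2: since 7 ≡ 7 (mod 8), (2/7) = +1.
Reached (1/7) = 1. Collecting the sign flips along the way, the symbol is -1.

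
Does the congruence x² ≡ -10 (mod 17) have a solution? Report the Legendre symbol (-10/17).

-1

First reduce: -10 ≡ 7 (mod 17).
Reciprocity: 7 ≡ 3 and 17 ≡ 1 (mod 4), so (7/17) = +(17/7).
Reduce top mod 7: now compute (3/7).
Reciprocity: 3 ≡ 3 and 7 ≡ 3 (mod 4), so (3/7) = −(7/3).
Reduce top mod 3: now compute (1/3).
Reached (1/3) = 1. Collecting the sign flips along the way, the symbol is -1.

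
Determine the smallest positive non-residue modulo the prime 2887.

3

(2/2887) = +1, so 2 is a residue.
(3/2887) = −1, so 3 is the smallest positive non-residue mod 2887.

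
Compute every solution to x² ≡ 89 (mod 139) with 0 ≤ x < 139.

28, 111

Since 139 ≡ 3 (mod 4), a square root of 89 is 89^((139+1)/4) = 89^35 mod 139.
Repeated squaring: 89^2≡137, 89^4≡4, 89^8≡16, 89^16≡117, 89^32≡67 (mod 139).
89^35 = 89^(32+2+1) ≡ 28 (mod 139).
Check: 28² = 784 ≡ 89 (mod 139). The two roots are 28 and 111.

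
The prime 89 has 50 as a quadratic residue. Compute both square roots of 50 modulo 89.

36, 53

89 ≡ 1 (mod 4), so we find a root by search.
Trying successive values, 36² = 1296 ≡ 50 (mod 89). The other root is 89 − 36 = 53.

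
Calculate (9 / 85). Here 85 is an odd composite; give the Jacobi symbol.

1

Reciprocity: 9 ≡ 1 and 85 ≡ 1 (mod 4), so (9/85) = +(85/9).
Reduce top mod 9: now compute (4/9).
Pull out 2^2: since 9 ≡ 1 (mod 8), (2/9) = +1, so (2/9)^2 = +1.
Reached (1/9) = 1. Collecting the sign flips along the way, the symbol is +1.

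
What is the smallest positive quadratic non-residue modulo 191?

(2/191) = +1, so 2 is a residue.
(3/191) = +1, so 3 is a residue.
(4/191) = +1, so 4 is a residue.
(5/191) = +1, so 5 is a residue.
(6/191) = +1, so 6 is a residue.
(7/191) = −1, so 7 is the smallest positive non-residue mod 191.

7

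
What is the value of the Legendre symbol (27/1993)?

1

Reciprocity: 27 ≡ 3 and 1993 ≡ 1 (mod 4), so (27/1993) = +(1993/27).
Reduce top mod 27: now compute (22/27).
Pull out 2: since 27 ≡ 3 (mod 8), (2/27) = -1.
Reciprocity: 11 ≡ 3 and 27 ≡ 3 (mod 4), so (11/27) = −(27/11).
Reduce top mod 11: now compute (5/11).
Reciprocity: 5 ≡ 1 and 11 ≡ 3 (mod 4), so (5/11) = +(11/5).
Reduce top mod 5: now compute (1/5).
Reached (1/5) = 1. Collecting the sign flips along the way, the symbol is +1.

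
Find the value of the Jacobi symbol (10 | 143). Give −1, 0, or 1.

-1

Pull out 2: since 143 ≡ 7 (mod 8), (2/143) = +1.
Reciprocity: 5 ≡ 1 and 143 ≡ 3 (mod 4), so (5/143) = +(143/5).
Reduce top mod 5: now compute (3/5).
Reciprocity: 3 ≡ 3 and 5 ≡ 1 (mod 4), so (3/5) = +(5/3).
Reduce top mod 3: now compute (2/3).
Pull out 2: since 3 ≡ 3 (mod 8), (2/3) = -1.
Reached (1/3) = 1. Collecting the sign flips along the way, the symbol is -1.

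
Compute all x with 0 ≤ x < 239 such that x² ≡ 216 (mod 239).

Since 239 ≡ 3 (mod 4), a square root of 216 is 216^((239+1)/4) = 216^60 mod 239.
Repeated squaring: 216^2≡51, 216^4≡211, 216^8≡67, 216^16≡187, 216^32≡75 (mod 239).
216^60 = 216^(32+16+8+4) ≡ 132 (mod 239).
Check: 132² = 17424 ≡ 216 (mod 239). The two roots are 107 and 132.

107, 132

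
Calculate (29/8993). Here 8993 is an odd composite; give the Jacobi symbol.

-1

Reciprocity: 29 ≡ 1 and 8993 ≡ 1 (mod 4), so (29/8993) = +(8993/29).
Reduce top mod 29: now compute (3/29).
Reciprocity: 3 ≡ 3 and 29 ≡ 1 (mod 4), so (3/29) = +(29/3).
Reduce top mod 3: now compute (2/3).
Pull out 2: since 3 ≡ 3 (mod 8), (2/3) = -1.
Reached (1/3) = 1. Collecting the sign flips along the way, the symbol is -1.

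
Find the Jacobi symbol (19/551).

0

Reciprocity: 19 ≡ 3 and 551 ≡ 3 (mod 4), so (19/551) = −(551/19).
Reduce top mod 19: now compute (0/19).
Top reduces to 0: gcd > 1, so the symbol is 0.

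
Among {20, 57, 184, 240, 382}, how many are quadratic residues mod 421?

(20/421) = +1 → QR.
(57/421) = -1 → non-residue.
(184/421) = +1 → QR.
(240/421) = +1 → QR.
(382/421) = -1 → non-residue.
Total quadratic residues among the 5: 3.

3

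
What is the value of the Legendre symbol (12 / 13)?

Pull out 2^2: since 13 ≡ 5 (mod 8), (2/13) = -1, so (2/13)^2 = +1.
Reciprocity: 3 ≡ 3 and 13 ≡ 1 (mod 4), so (3/13) = +(13/3).
Reduce top mod 3: now compute (1/3).
Reached (1/3) = 1. Collecting the sign flips along the way, the symbol is +1.

1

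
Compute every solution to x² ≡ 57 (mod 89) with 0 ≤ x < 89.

18, 71

89 ≡ 1 (mod 4), so we find a root by search.
Trying successive values, 18² = 324 ≡ 57 (mod 89). The other root is 89 − 18 = 71.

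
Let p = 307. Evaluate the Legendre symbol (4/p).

1

Pull out 2^2: since 307 ≡ 3 (mod 8), (2/307) = -1, so (2/307)^2 = +1.
Reached (1/307) = 1. Collecting the sign flips along the way, the symbol is +1.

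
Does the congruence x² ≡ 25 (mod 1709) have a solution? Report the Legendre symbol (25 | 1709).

Reciprocity: 25 ≡ 1 and 1709 ≡ 1 (mod 4), so (25/1709) = +(1709/25).
Reduce top mod 25: now compute (9/25).
Reciprocity: 9 ≡ 1 and 25 ≡ 1 (mod 4), so (9/25) = +(25/9).
Reduce top mod 9: now compute (7/9).
Reciprocity: 7 ≡ 3 and 9 ≡ 1 (mod 4), so (7/9) = +(9/7).
Reduce top mod 7: now compute (2/7).
Pull out 2: since 7 ≡ 7 (mod 8), (2/7) = +1.
Reached (1/7) = 1. Collecting the sign flips along the way, the symbol is +1.

1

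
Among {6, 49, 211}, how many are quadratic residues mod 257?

(6/257) = -1 → non-residue.
(49/257) = +1 → QR.
(211/257) = +1 → QR.
Total quadratic residues among the 3: 2.

2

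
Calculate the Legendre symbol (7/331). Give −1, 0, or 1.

Euler's criterion: (7/331) ≡ 7^165 (mod 331).
7^2 ≡ 49 (mod 331)
7^4 ≡ 84 (mod 331)
7^8 ≡ 105 (mod 331)
7^16 ≡ 102 (mod 331)
7^32 ≡ 143 (mod 331)
7^64 ≡ 258 (mod 331)
7^128 ≡ 33 (mod 331)
7^165 = 7^(128+32+4+1) ≡ 330 (mod 331).
Result is 330 ≡ −1, so (7/331) = −1.

-1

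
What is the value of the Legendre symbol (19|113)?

Euler's criterion: (19/113) ≡ 19^56 (mod 113).
19^2 ≡ 22 (mod 113)
19^4 ≡ 32 (mod 113)
19^8 ≡ 7 (mod 113)
19^16 ≡ 49 (mod 113)
19^32 ≡ 28 (mod 113)
19^56 = 19^(32+16+8) ≡ 112 (mod 113).
Result is 112 ≡ −1, so (19/113) = −1.

-1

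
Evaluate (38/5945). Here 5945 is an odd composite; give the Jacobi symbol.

1

Pull out 2: since 5945 ≡ 1 (mod 8), (2/5945) = +1.
Reciprocity: 19 ≡ 3 and 5945 ≡ 1 (mod 4), so (19/5945) = +(5945/19).
Reduce top mod 19: now compute (17/19).
Reciprocity: 17 ≡ 1 and 19 ≡ 3 (mod 4), so (17/19) = +(19/17).
Reduce top mod 17: now compute (2/17).
Pull out 2: since 17 ≡ 1 (mod 8), (2/17) = +1.
Reached (1/17) = 1. Collecting the sign flips along the way, the symbol is +1.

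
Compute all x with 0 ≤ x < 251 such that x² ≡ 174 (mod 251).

26, 225

Since 251 ≡ 3 (mod 4), a square root of 174 is 174^((251+1)/4) = 174^63 mod 251.
Repeated squaring: 174^2≡156, 174^4≡240, 174^8≡121, 174^16≡83, 174^32≡112 (mod 251).
174^63 = 174^(32+16+8+4+2+1) ≡ 225 (mod 251).
Check: 225² = 50625 ≡ 174 (mod 251). The two roots are 26 and 225.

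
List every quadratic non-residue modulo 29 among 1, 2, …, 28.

2 3 8 10 11 12 14 15 17 18 19 21 26 27

Square k = 1,…,14 (k and 29−k give the same square):
1²=1, 2²=4, 3²=9, 4²=16, 5²=25, 6²≡7, 7²≡20, 8²≡6, 9²≡23, 10²≡13, 11²≡5, 12²≡28, 13²≡24, 14²≡22 (mod 29).
The residues are {1, 4, 5, 6, 7, 9, 13, 16, 20, 22, 23, 24, 25, 28}; the non-residues are the remaining 14 nonzero classes.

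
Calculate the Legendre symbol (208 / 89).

-1

Euler's criterion: (208/89) ≡ 30^44 (mod 89).
30^2 ≡ 10 (mod 89)
30^4 ≡ 11 (mod 89)
30^8 ≡ 32 (mod 89)
30^16 ≡ 45 (mod 89)
30^32 ≡ 67 (mod 89)
30^44 = 30^(32+8+4) ≡ 88 (mod 89).
Result is 88 ≡ −1, so (208/89) = −1.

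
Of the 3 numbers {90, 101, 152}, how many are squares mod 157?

(90/157) = +1 → QR.
(101/157) = +1 → QR.
(152/157) = -1 → non-residue.
Total quadratic residues among the 3: 2.

2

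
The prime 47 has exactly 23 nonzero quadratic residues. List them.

1,2,3,4,6,7,8,9,12,14,16,17,18,21,24,25,27,28,32,34,36,37,42

Square k = 1,…,23 (k and 47−k give the same square):
1²=1, 2²=4, 3²=9, 4²=16, 5²=25, 6²=36, 7²≡2, 8²≡17, 9²≡34, 10²≡6, 11²≡27, 12²≡3, 13²≡28, 14²≡8, 15²≡37, 16²≡21, 17²≡7, 18²≡42, 19²≡32, 20²≡24, 21²≡18, 22²≡14, 23²≡12 (mod 47).
So the quadratic residues mod 47 are {1, 2, 3, 4, 6, 7, 8, 9, 12, 14, 16, 17, 18, 21, 24, 25, 27, 28, 32, 34, 36, 37, 42}.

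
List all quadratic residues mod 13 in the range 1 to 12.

Square k = 1,…,6 (k and 13−k give the same square):
1²=1, 2²=4, 3²=9, 4²≡3, 5²≡12, 6²≡10 (mod 13).
So the quadratic residues mod 13 are {1, 3, 4, 9, 10, 12}.

1 3 4 9 10 12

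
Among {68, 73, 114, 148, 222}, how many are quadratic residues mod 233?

1

(68/233) = -1 → non-residue.
(73/233) = -1 → non-residue.
(114/233) = -1 → non-residue.
(148/233) = +1 → QR.
(222/233) = -1 → non-residue.
Total quadratic residues among the 5: 1.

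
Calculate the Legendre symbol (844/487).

-1

First reduce: 844 ≡ 357 (mod 487).
Reciprocity: 357 ≡ 1 and 487 ≡ 3 (mod 4), so (357/487) = +(487/357).
Reduce top mod 357: now compute (130/357).
Pull out 2: since 357 ≡ 5 (mod 8), (2/357) = -1.
Reciprocity: 65 ≡ 1 and 357 ≡ 1 (mod 4), so (65/357) = +(357/65).
Reduce top mod 65: now compute (32/65).
Pull out 2^5: since 65 ≡ 1 (mod 8), (2/65) = +1, so (2/65)^5 = +1.
Reached (1/65) = 1. Collecting the sign flips along the way, the symbol is -1.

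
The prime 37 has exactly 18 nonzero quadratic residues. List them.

1,3,4,7,9,10,11,12,16,21,25,26,27,28,30,33,34,36

Square k = 1,…,18 (k and 37−k give the same square):
1²=1, 2²=4, 3²=9, 4²=16, 5²=25, 6²=36, 7²≡12, 8²≡27, 9²≡7, 10²≡26, 11²≡10, 12²≡33, 13²≡21, 14²≡11, 15²≡3, 16²≡34, 17²≡30, 18²≡28 (mod 37).
So the quadratic residues mod 37 are {1, 3, 4, 7, 9, 10, 11, 12, 16, 21, 25, 26, 27, 28, 30, 33, 34, 36}.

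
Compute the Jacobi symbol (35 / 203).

Reciprocity: 35 ≡ 3 and 203 ≡ 3 (mod 4), so (35/203) = −(203/35).
Reduce top mod 35: now compute (28/35).
Pull out 2^2: since 35 ≡ 3 (mod 8), (2/35) = -1, so (2/35)^2 = +1.
Reciprocity: 7 ≡ 3 and 35 ≡ 3 (mod 4), so (7/35) = −(35/7).
Reduce top mod 7: now compute (0/7).
Top reduces to 0: gcd > 1, so the symbol is 0.

0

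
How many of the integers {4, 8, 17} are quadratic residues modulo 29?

1

(4/29) = +1 → QR.
(8/29) = -1 → non-residue.
(17/29) = -1 → non-residue.
Total quadratic residues among the 3: 1.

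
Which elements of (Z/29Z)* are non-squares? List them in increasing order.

2, 3, 8, 10, 11, 12, 14, 15, 17, 18, 19, 21, 26, 27

Square k = 1,…,14 (k and 29−k give the same square):
1²=1, 2²=4, 3²=9, 4²=16, 5²=25, 6²≡7, 7²≡20, 8²≡6, 9²≡23, 10²≡13, 11²≡5, 12²≡28, 13²≡24, 14²≡22 (mod 29).
The residues are {1, 4, 5, 6, 7, 9, 13, 16, 20, 22, 23, 24, 25, 28}; the non-residues are the remaining 14 nonzero classes.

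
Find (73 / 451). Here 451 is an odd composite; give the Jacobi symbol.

Reciprocity: 73 ≡ 1 and 451 ≡ 3 (mod 4), so (73/451) = +(451/73).
Reduce top mod 73: now compute (13/73).
Reciprocity: 13 ≡ 1 and 73 ≡ 1 (mod 4), so (13/73) = +(73/13).
Reduce top mod 13: now compute (8/13).
Pull out 2^3: since 13 ≡ 5 (mod 8), (2/13) = -1, so (2/13)^3 = -1.
Reached (1/13) = 1. Collecting the sign flips along the way, the symbol is -1.

-1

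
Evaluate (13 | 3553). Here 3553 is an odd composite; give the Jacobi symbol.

Reciprocity: 13 ≡ 1 and 3553 ≡ 1 (mod 4), so (13/3553) = +(3553/13).
Reduce top mod 13: now compute (4/13).
Pull out 2^2: since 13 ≡ 5 (mod 8), (2/13) = -1, so (2/13)^2 = +1.
Reached (1/13) = 1. Collecting the sign flips along the way, the symbol is +1.

1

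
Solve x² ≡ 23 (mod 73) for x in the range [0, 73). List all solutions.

13, 60

73 ≡ 1 (mod 4), so we find a root by search.
Trying successive values, 13² = 169 ≡ 23 (mod 73). The other root is 73 − 13 = 60.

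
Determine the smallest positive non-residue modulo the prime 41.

(2/41) = +1, so 2 is a residue.
(3/41) = −1, so 3 is the smallest positive non-residue mod 41.

3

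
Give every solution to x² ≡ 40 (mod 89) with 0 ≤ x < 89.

89 ≡ 1 (mod 4), so we find a root by search.
Trying successive values, 29² = 841 ≡ 40 (mod 89). The other root is 89 − 29 = 60.

29, 60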